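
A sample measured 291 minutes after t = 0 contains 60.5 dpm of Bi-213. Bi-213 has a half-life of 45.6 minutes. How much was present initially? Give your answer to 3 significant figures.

Number of half-lives elapsed: n = 291/45.6 ≈ 6.3816.
A₀ = A × 2^n = 60.5 × 2^6.3816 = 60.5 × 83.377 ≈ 5044.3 dpm.

5040 dpm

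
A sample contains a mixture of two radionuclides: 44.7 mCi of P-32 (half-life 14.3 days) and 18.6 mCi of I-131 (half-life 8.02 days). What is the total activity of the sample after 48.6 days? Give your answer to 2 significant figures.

4.5 mCi

P-32: 44.7 × (1/2)^(48.6/14.3) = 44.7 × (1/2)^3.3986 ≈ 4.2386 mCi.
I-131: 18.6 × (1/2)^(48.6/8.02) = 18.6 × (1/2)^6.0599 ≈ 0.27882 mCi.
Total = 4.2386 + 0.27882 ≈ 4.5175 mCi.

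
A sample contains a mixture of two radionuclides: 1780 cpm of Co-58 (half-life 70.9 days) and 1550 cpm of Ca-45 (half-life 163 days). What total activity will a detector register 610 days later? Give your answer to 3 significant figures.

120 cpm

Co-58: 1780 × (1/2)^(610/70.9) = 1780 × (1/2)^8.6037 ≈ 4.5757 cpm.
Ca-45: 1550 × (1/2)^(610/163) = 1550 × (1/2)^3.7423 ≈ 115.82 cpm.
Total = 4.5757 + 115.82 ≈ 120.39 cpm.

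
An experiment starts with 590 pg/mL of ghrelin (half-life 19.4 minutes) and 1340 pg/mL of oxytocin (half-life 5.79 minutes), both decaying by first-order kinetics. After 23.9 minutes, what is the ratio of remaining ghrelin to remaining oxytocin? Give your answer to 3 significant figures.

ghrelin: 590 × (1/2)^(23.9/19.4) = 590 × (1/2)^1.232 ≈ 251.19 pg/mL.
oxytocin: 1340 × (1/2)^(23.9/5.79) = 1340 × (1/2)^4.1278 ≈ 76.65 pg/mL.
Ratio ≈ 251.19 / 76.65 ≈ 3.2771.

3.28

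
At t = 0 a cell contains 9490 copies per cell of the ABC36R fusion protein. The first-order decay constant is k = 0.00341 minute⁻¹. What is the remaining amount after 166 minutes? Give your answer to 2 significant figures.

5400 copies per cell

t½ = ln 2 / k = 0.69315 / 0.00341 ≈ 203.27 minutes.
Number of half-lives: n = 166/203.27 ≈ 0.81665.
Remaining = 9490 × (1/2)^0.81665 = 9490 × 0.56776 ≈ 5388 copies per cell.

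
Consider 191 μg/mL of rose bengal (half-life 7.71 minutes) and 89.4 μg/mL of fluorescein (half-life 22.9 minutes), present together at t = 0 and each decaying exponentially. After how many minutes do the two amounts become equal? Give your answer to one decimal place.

12.7 minutes

Set 191·(1/2)^(t/7.71) = 89.4·(1/2)^(t/22.9).
Taking log₂: log₂(191/89.4) = t·(1/7.71 − 1/22.9).
log₂(2.1365) = 1.0952; 1/7.71 − 1/22.9 = 0.086034.
t = 1.0952 / 0.086034 ≈ 12.73 minutes.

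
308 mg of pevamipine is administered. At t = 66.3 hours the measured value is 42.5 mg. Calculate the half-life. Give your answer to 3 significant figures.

23.2 hours

A/A₀ = 42.5/308 ≈ 0.13799.
n = log₂(7.2471) ≈ 2.8574 half-lives elapsed in 66.3 hours.
t½ = 66.3/2.8574 ≈ 23.203 hours.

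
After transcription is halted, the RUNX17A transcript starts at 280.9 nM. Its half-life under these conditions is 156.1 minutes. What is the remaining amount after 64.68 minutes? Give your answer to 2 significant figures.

Number of half-lives: n = 64.68/156.1 ≈ 0.41435.
Remaining = 280.9 × (1/2)^0.41435 = 280.9 × 0.75036 ≈ 210.78 nM.

210 nM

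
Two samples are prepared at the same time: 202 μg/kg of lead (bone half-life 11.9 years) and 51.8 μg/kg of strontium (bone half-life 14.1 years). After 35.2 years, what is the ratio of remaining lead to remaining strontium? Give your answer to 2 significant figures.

2.8

lead: 202 × (1/2)^(35.2/11.9) = 202 × (1/2)^2.958 ≈ 25.996 μg/kg.
strontium: 51.8 × (1/2)^(35.2/14.1) = 51.8 × (1/2)^2.4965 ≈ 9.1796 μg/kg.
Ratio ≈ 25.996 / 9.1796 ≈ 2.832.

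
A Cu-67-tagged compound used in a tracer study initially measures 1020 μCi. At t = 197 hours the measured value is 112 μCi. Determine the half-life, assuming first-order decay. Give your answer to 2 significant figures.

A/A₀ = 112/1020 ≈ 0.1098.
n = log₂(9.1071) ≈ 3.187 half-lives elapsed in 197 hours.
t½ = 197/3.187 ≈ 61.814 hours.

62 hours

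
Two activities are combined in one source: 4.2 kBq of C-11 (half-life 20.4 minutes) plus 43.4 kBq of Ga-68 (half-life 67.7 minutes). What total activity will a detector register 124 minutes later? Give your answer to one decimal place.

12.3 kBq

C-11: 4.2 × (1/2)^(124/20.4) = 4.2 × (1/2)^6.0784 ≈ 0.062153 kBq.
Ga-68: 43.4 × (1/2)^(124/67.7) = 43.4 × (1/2)^1.8316 ≈ 12.193 kBq.
Total = 0.062153 + 12.193 ≈ 12.255 kBq.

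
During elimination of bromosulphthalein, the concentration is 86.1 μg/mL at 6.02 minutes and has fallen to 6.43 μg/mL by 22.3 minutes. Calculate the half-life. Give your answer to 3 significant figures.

Over Δt = 22.3 − 6.02 = 16.28 minutes, the level fell by a factor of 86.1/6.43 ≈ 13.39.
n = log₂(13.39) ≈ 3.7431 half-lives, so t½ = 16.28/3.7431 ≈ 4.3493 minutes.

4.35 minutes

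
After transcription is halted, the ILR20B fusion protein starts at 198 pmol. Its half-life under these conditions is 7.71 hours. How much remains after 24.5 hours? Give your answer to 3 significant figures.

Number of half-lives: n = 24.5/7.71 ≈ 3.1777.
Remaining = 198 × (1/2)^3.1777 = 198 × 0.11051 ≈ 21.882 pmol.

21.9 pmol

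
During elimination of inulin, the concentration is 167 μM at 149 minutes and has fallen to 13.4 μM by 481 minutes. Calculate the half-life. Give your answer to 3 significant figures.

91.2 minutes

Over Δt = 481 − 149 = 332 minutes, the level fell by a factor of 167/13.4 ≈ 12.463.
n = log₂(12.463) ≈ 3.6395 half-lives, so t½ = 332/3.6395 ≈ 91.22 minutes.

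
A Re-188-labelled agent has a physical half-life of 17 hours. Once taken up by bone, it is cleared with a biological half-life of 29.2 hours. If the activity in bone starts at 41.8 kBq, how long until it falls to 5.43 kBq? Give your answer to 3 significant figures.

31.6 hours

1/t_eff = 1/t_phys + 1/t_biol = 1/17 + 1/29.2 = 0.09307 per hour.
t_eff = 17 × 29.2 / (17 + 29.2) ≈ 10.745 hours.
n = log₂(41.8/5.43) ≈ 2.9445; t = 2.9445 × 10.745 ≈ 31.637 hours.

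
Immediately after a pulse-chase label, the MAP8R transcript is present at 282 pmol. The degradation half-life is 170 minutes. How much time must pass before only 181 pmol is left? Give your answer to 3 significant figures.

109 minutes

Fraction remaining = 181/282 ≈ 0.64184.
n = log₂(282/181) = ln(1.558)/ln 2 ≈ 0.63971 half-lives.
t = n × t½ = 0.63971 × 170 ≈ 108.75 minutes.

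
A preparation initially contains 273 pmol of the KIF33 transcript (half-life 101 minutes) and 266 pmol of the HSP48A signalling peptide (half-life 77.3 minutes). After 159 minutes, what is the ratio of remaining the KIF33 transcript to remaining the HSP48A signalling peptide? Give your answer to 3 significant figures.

KIF33 transcript: 273 × (1/2)^(159/101) = 273 × (1/2)^1.5743 ≈ 91.678 pmol.
HSP48A signalling peptide: 266 × (1/2)^(159/77.3) = 266 × (1/2)^2.0569 ≈ 63.927 pmol.
Ratio ≈ 91.678 / 63.927 ≈ 1.4341.

1.43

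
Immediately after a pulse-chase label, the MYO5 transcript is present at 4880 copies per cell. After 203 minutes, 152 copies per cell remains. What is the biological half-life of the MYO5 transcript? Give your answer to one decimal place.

40.6 minutes

A/A₀ = 152/4880 ≈ 0.031148.
n = log₂(32.105) ≈ 5.0047 half-lives elapsed in 203 minutes.
t½ = 203/5.0047 ≈ 40.562 minutes.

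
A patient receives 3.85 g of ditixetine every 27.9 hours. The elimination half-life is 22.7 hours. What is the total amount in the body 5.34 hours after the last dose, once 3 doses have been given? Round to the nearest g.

5 g

The 3 doses were given 61.14, 33.24, 5.34 hours ago.
Total = 3.85·(1/2)^(61.14/22.7) + 3.85·(1/2)^(33.24/22.7) + 3.85·(1/2)^(5.34/22.7)
      = 0.59521 + 1.3953 + 3.2707 ≈ 5.2612 g.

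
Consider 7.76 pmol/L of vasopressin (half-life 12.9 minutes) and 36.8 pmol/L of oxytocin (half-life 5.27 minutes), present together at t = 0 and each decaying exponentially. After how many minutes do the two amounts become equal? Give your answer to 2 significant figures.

Set 7.76·(1/2)^(t/12.9) = 36.8·(1/2)^(t/5.27).
Taking log₂: log₂(7.76/36.8) = t·(1/12.9 − 1/5.27).
log₂(0.21087) = -2.2456; 1/12.9 − 1/5.27 = -0.11223.
t = -2.2456 / -0.11223 ≈ 20.008 minutes.

20 minutes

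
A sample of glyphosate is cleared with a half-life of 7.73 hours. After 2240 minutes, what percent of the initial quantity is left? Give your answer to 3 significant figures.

2240 minutes = 37.3333 hours.
n = 37.3333/7.73 ≈ 4.8297 half-lives.
Fraction remaining = (1/2)^4.8297 ≈ 0.035166, i.e. 3.5166%.

3.52%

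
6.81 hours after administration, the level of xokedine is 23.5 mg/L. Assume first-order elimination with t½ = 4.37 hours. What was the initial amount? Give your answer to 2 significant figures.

Number of half-lives elapsed: n = 6.81/4.37 ≈ 1.5584.
A₀ = A × 2^n = 23.5 × 2^1.5584 = 23.5 × 2.9452 ≈ 69.212 mg/L.

69 mg/L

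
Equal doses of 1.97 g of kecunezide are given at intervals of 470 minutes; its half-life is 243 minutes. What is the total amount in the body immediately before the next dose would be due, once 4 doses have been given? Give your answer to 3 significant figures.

The 4 doses were given 1880, 1410, 940, 470 minutes ago.
Total = 1.97·(1/2)^(1880/243) + 1.97·(1/2)^(1410/243) + 1.97·(1/2)^(940/243) + 1.97·(1/2)^(470/243)
      = 0.0092366 + 0.035298 + 0.13489 + 0.5155 ≈ 0.69493 g.

0.695 g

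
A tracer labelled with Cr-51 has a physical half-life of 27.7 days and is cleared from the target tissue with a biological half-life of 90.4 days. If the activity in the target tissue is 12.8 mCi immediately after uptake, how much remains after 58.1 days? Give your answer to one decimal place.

1.9 mCi

1/t_eff = 1/t_phys + 1/t_biol = 1/27.7 + 1/90.4 = 0.047163 per day.
t_eff = 27.7 × 90.4 / (27.7 + 90.4) ≈ 21.203 days.
Remaining = 12.8 × (1/2)^(58.1/21.203) = 12.8 × (1/2)^2.7402 ≈ 1.9157 mCi.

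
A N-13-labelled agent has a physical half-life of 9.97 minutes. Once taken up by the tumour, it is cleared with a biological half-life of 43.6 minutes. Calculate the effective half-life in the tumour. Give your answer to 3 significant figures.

1/t_eff = 1/t_phys + 1/t_biol = 1/9.97 + 1/43.6 = 0.12324 per minute.
t_eff = 9.97 × 43.6 / (9.97 + 43.6) ≈ 8.1145 minutes.

8.11 minutes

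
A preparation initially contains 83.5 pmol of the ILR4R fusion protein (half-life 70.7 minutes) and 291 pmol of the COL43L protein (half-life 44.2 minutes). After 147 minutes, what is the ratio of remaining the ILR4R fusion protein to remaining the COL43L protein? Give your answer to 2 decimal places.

0.68

ILR4R fusion protein: 83.5 × (1/2)^(147/70.7) = 83.5 × (1/2)^2.0792 ≈ 19.76 pmol.
COL43L protein: 291 × (1/2)^(147/44.2) = 291 × (1/2)^3.3258 ≈ 29.022 pmol.
Ratio ≈ 19.76 / 29.022 ≈ 0.68085.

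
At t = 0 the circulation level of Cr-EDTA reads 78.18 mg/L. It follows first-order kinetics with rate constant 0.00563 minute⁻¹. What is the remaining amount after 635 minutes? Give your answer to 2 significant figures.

t½ = ln 2 / λ = 0.69315 / 0.00563 ≈ 123.12 minutes.
Number of half-lives: n = 635/123.12 ≈ 5.1577.
Remaining = 78.18 × (1/2)^5.1577 = 78.18 × 0.028014 ≈ 2.1901 mg/L.

2.2 mg/L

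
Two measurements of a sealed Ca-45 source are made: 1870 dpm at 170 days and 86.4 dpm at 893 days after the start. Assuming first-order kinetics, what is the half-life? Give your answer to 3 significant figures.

Over Δt = 893 − 170 = 723 days, the level fell by a factor of 1870/86.4 ≈ 21.644.
n = log₂(21.644) ≈ 4.4359 half-lives, so t½ = 723/4.4359 ≈ 162.99 days.

163 days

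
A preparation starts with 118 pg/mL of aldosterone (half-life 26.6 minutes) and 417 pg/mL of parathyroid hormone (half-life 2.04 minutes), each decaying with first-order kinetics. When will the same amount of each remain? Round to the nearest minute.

Set 118·(1/2)^(t/26.6) = 417·(1/2)^(t/2.04).
Taking log₂: log₂(118/417) = t·(1/26.6 − 1/2.04).
log₂(0.28297) = -1.8213; 1/26.6 − 1/2.04 = -0.4526.
t = -1.8213 / -0.4526 ≈ 4.024 minutes.

4 minutes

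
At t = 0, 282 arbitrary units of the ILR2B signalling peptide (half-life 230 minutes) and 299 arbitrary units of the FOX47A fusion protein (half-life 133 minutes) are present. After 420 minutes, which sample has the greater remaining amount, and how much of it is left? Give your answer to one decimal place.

ILR2B signalling peptide, 79.5 arbitrary units

ILR2B signalling peptide: 282 × (1/2)^1.8261 ≈ 79.532 arbitrary units.
FOX47A fusion protein: 299 × (1/2)^3.1579 ≈ 33.5 arbitrary units.
ILR2B signalling peptide has more remaining, at ≈ 79.532 arbitrary units.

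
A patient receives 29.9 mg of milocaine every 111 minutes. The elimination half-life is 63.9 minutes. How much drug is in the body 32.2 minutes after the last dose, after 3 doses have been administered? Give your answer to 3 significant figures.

The 3 doses were given 254.2, 143.2, 32.2 minutes ago.
Total = 29.9·(1/2)^(254.2/63.9) + 29.9·(1/2)^(143.2/63.9) + 29.9·(1/2)^(32.2/63.9)
      = 1.8973 + 6.325 + 21.085 ≈ 29.308 mg.

29.3 mg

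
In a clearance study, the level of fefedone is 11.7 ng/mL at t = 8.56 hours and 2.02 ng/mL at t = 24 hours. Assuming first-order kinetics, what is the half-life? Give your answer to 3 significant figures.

6.09 hours

Over Δt = 24 − 8.56 = 15.44 hours, the level fell by a factor of 11.7/2.02 ≈ 5.7921.
n = log₂(5.7921) ≈ 2.5341 half-lives, so t½ = 15.44/2.5341 ≈ 6.0929 hours.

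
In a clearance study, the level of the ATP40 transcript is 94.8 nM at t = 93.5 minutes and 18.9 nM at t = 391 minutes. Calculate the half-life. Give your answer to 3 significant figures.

128 minutes

Over Δt = 391 − 93.5 = 297.5 minutes, the level fell by a factor of 94.8/18.9 ≈ 5.0159.
n = log₂(5.0159) ≈ 2.3265 half-lives, so t½ = 297.5/2.3265 ≈ 127.87 minutes.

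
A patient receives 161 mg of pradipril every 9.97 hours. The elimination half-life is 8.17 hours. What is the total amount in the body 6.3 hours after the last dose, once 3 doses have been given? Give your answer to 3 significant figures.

The 3 doses were given 26.24, 16.27, 6.3 hours ago.
Total = 161·(1/2)^(26.24/8.17) + 161·(1/2)^(16.27/8.17) + 161·(1/2)^(6.3/8.17)
      = 17.378 + 40.49 + 94.34 ≈ 152.21 mg.

152 mg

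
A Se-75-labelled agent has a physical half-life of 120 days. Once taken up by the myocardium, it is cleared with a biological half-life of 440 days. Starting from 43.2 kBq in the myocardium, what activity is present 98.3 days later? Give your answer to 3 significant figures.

1/t_eff = 1/t_phys + 1/t_biol = 1/120 + 1/440 = 0.010606 per day.
t_eff = 120 × 440 / (120 + 440) ≈ 94.286 days.
Remaining = 43.2 × (1/2)^(98.3/94.286) = 43.2 × (1/2)^1.0426 ≈ 20.972 kBq.

21.0 kBq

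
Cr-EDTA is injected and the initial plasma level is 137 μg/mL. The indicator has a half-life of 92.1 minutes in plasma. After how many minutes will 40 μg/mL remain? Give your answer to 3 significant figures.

164 minutes

Fraction remaining = 40/137 ≈ 0.29197.
n = log₂(137/40) = ln(3.425)/ln 2 ≈ 1.7761 half-lives.
t = n × t½ = 1.7761 × 92.1 ≈ 163.58 minutes.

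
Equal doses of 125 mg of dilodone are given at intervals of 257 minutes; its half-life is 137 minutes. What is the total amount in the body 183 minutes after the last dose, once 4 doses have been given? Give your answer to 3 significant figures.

67.7 mg

The 4 doses were given 954, 697, 440, 183 minutes ago.
Total = 125·(1/2)^(954/137) + 125·(1/2)^(697/137) + 125·(1/2)^(440/137) + 125·(1/2)^(183/137)
      = 1.0016 + 3.6761 + 13.493 + 49.523 ≈ 67.693 mg.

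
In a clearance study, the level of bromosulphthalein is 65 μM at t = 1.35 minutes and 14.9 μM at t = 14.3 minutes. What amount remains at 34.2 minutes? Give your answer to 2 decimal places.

Over Δt = 14.3 − 1.35 = 12.95 minutes, the level fell by a factor of 65/14.9 ≈ 4.3624.
n = log₂(4.3624) ≈ 2.1251 half-lives, so t½ = 12.95/2.1251 ≈ 6.0938 minutes.
From t = 14.3 to t = 34.2: 14.9 × (1/2)^((34.2−14.3)/6.0938) ≈ 1.5493 μM.

1.55 μM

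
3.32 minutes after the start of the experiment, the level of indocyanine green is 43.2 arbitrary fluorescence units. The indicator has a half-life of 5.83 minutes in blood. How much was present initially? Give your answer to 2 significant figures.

Number of half-lives elapsed: n = 3.32/5.83 ≈ 0.56947.
A₀ = A × 2^n = 43.2 × 2^0.56947 = 43.2 × 1.484 ≈ 64.108 arbitrary fluorescence units.

64 arbitrary fluorescence units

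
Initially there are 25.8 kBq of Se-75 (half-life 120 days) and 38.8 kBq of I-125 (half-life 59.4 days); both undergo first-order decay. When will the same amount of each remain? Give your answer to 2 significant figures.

69 days

Set 25.8·(1/2)^(t/120) = 38.8·(1/2)^(t/59.4).
Taking log₂: log₂(25.8/38.8) = t·(1/120 − 1/59.4).
log₂(0.66495) = -0.58869; 1/120 − 1/59.4 = -0.0085017.
t = -0.58869 / -0.0085017 ≈ 69.243 days.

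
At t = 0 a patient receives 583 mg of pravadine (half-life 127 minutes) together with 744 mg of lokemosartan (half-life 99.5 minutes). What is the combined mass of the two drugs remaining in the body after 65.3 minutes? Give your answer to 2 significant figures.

880 mg

pravadine: 583 × (1/2)^(65.3/127) = 583 × (1/2)^0.51417 ≈ 408.21 mg.
lokemosartan: 744 × (1/2)^(65.3/99.5) = 744 × (1/2)^0.65628 ≈ 472.08 mg.
Total = 408.21 + 472.08 ≈ 880.29 mg.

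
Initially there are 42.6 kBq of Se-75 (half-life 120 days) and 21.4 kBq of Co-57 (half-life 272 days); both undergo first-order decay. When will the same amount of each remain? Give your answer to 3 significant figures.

213 days

Set 42.6·(1/2)^(t/120) = 21.4·(1/2)^(t/272).
Taking log₂: log₂(42.6/21.4) = t·(1/120 − 1/272).
log₂(1.9907) = 0.99324; 1/120 − 1/272 = 0.0046569.
t = 0.99324 / 0.0046569 ≈ 213.29 days.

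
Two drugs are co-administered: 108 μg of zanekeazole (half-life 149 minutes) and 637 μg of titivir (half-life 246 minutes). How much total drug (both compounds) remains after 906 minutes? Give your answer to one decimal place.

51.2 μg

zanekeazole: 108 × (1/2)^(906/149) = 108 × (1/2)^6.0805 ≈ 1.5959 μg.
titivir: 637 × (1/2)^(906/246) = 637 × (1/2)^3.6829 ≈ 49.598 μg.
Total = 1.5959 + 49.598 ≈ 51.194 μg.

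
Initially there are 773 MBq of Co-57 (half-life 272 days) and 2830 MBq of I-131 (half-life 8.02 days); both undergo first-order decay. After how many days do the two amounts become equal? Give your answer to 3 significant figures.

Set 773·(1/2)^(t/272) = 2830·(1/2)^(t/8.02).
Taking log₂: log₂(773/2830) = t·(1/272 − 1/8.02).
log₂(0.27314) = -1.8723; 1/272 − 1/8.02 = -0.12101.
t = -1.8723 / -0.12101 ≈ 15.472 days.

15.5 days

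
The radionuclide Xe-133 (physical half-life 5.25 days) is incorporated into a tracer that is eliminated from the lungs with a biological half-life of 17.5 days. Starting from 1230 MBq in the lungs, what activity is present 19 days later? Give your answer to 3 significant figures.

1/t_eff = 1/t_phys + 1/t_biol = 1/5.25 + 1/17.5 = 0.24762 per day.
t_eff = 5.25 × 17.5 / (5.25 + 17.5) ≈ 4.0385 days.
Remaining = 1230 × (1/2)^(19/4.0385) = 1230 × (1/2)^4.7048 ≈ 47.166 MBq.

47.2 MBq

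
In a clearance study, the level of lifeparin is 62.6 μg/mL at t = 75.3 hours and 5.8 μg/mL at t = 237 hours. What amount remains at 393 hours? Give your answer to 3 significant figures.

Over Δt = 237 − 75.3 = 161.7 hours, the level fell by a factor of 62.6/5.8 ≈ 10.793.
n = log₂(10.793) ≈ 3.432 half-lives, so t½ = 161.7/3.432 ≈ 47.115 hours.
From t = 237 to t = 393: 5.8 × (1/2)^((393−237)/47.115) ≈ 0.58439 μg/mL.

0.584 μg/mL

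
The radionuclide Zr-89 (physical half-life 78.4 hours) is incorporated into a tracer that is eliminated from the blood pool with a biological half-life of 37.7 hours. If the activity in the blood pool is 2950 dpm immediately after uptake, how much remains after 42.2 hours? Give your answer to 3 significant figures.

935 dpm

1/t_eff = 1/t_phys + 1/t_biol = 1/78.4 + 1/37.7 = 0.03928 per hour.
t_eff = 78.4 × 37.7 / (78.4 + 37.7) ≈ 25.458 hours.
Remaining = 2950 × (1/2)^(42.2/25.458) = 2950 × (1/2)^1.6576 ≈ 935.03 dpm.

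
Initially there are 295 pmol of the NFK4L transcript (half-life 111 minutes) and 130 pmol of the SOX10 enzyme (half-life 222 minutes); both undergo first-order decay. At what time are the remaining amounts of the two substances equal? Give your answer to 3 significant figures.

262 minutes

Set 295·(1/2)^(t/111) = 130·(1/2)^(t/222).
Taking log₂: log₂(295/130) = t·(1/111 − 1/222).
log₂(2.2692) = 1.1822; 1/111 − 1/222 = 0.0045045.
t = 1.1822 / 0.0045045 ≈ 262.45 minutes.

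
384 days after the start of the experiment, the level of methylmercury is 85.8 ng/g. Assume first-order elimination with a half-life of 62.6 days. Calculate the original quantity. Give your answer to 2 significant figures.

Number of half-lives elapsed: n = 384/62.6 ≈ 6.1342.
A₀ = A × 2^n = 85.8 × 2^6.1342 = 85.8 × 70.238 ≈ 6026.4 ng/g.

6000 ng/g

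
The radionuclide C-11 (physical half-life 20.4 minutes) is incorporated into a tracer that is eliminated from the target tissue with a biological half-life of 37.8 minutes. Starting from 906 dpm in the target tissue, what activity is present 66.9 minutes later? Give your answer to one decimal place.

27.4 dpm

1/t_eff = 1/t_phys + 1/t_biol = 1/20.4 + 1/37.8 = 0.075475 per minute.
t_eff = 20.4 × 37.8 / (20.4 + 37.8) ≈ 13.249 minutes.
Remaining = 906 × (1/2)^(66.9/13.249) = 906 × (1/2)^5.0493 ≈ 27.362 dpm.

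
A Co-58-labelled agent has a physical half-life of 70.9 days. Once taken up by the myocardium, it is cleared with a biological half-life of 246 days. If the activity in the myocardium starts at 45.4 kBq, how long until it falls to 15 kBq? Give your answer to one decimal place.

1/t_eff = 1/t_phys + 1/t_biol = 1/70.9 + 1/246 = 0.018169 per day.
t_eff = 70.9 × 246 / (70.9 + 246) ≈ 55.038 days.
n = log₂(45.4/15) ≈ 1.5977; t = 1.5977 × 55.038 ≈ 87.935 days.

87.9 days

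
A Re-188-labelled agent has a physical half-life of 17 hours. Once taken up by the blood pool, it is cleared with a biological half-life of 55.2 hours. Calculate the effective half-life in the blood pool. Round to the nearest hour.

13 hours

1/t_eff = 1/t_phys + 1/t_biol = 1/17 + 1/55.2 = 0.076939 per hour.
t_eff = 17 × 55.2 / (17 + 55.2) ≈ 12.997 hours.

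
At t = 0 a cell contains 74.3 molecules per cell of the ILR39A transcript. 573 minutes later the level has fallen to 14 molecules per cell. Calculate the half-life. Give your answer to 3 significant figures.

238 minutes

A/A₀ = 14/74.3 ≈ 0.18843.
n = log₂(5.3071) ≈ 2.4079 half-lives elapsed in 573 minutes.
t½ = 573/2.4079 ≈ 237.96 minutes.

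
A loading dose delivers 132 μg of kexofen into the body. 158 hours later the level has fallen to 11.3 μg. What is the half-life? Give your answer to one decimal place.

A/A₀ = 11.3/132 ≈ 0.085606.
n = log₂(11.681) ≈ 3.5461 half-lives elapsed in 158 hours.
t½ = 158/3.5461 ≈ 44.555 hours.

44.6 hours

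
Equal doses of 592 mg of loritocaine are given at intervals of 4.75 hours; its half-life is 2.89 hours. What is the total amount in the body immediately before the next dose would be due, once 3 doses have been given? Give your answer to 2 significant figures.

The 3 doses were given 14.25, 9.5, 4.75 hours ago.
Total = 592·(1/2)^(14.25/2.89) + 592·(1/2)^(9.5/2.89) + 592·(1/2)^(4.75/2.89)
      = 19.409 + 60.642 + 189.47 ≈ 269.53 mg.

270 mg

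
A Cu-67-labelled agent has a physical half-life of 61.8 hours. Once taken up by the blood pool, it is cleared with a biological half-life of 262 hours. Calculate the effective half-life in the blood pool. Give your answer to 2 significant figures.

50 hours

1/t_eff = 1/t_phys + 1/t_biol = 1/61.8 + 1/262 = 0.019998 per hour.
t_eff = 61.8 × 262 / (61.8 + 262) ≈ 50.005 hours.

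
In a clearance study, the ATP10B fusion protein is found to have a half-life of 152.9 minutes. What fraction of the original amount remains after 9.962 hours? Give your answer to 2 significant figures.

0.067

9.962 hours = 597.72 minutes.
n = 597.72/152.9 ≈ 3.9092 half-lives.
Fraction remaining = (1/2)^3.9092 ≈ 0.066559.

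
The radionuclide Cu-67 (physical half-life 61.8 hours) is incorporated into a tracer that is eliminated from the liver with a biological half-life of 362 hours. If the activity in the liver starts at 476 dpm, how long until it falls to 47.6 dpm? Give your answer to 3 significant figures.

175 hours

1/t_eff = 1/t_phys + 1/t_biol = 1/61.8 + 1/362 = 0.018944 per hour.
t_eff = 61.8 × 362 / (61.8 + 362) ≈ 52.788 hours.
n = log₂(476/47.6) ≈ 3.3219; t = 3.3219 × 52.788 ≈ 175.36 hours.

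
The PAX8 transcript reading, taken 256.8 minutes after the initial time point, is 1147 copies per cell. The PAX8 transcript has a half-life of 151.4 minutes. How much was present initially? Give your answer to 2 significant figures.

3700 copies per cell

Number of half-lives elapsed: n = 256.8/151.4 ≈ 1.6962.
A₀ = A × 2^n = 1147 × 2^1.6962 = 1147 × 3.2404 ≈ 3716.7 copies per cell.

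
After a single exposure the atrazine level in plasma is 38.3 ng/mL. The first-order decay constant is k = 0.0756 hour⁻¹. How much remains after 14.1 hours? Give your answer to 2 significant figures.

t½ = ln 2 / k = 0.69315 / 0.0756 ≈ 9.1686 hours.
Number of half-lives: n = 14.1/9.1686 ≈ 1.5379.
Remaining = 38.3 × (1/2)^1.5379 = 38.3 × 0.3444 ≈ 13.19 ng/mL.

13 ng/mL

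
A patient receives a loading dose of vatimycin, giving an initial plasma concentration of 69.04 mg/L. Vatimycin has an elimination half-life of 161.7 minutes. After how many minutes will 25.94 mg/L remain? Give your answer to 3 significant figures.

Fraction remaining = 25.94/69.04 ≈ 0.37572.
n = log₂(69.04/25.94) = ln(2.6615)/ln 2 ≈ 1.4123 half-lives.
t = n × t½ = 1.4123 × 161.7 ≈ 228.36 minutes.

228 minutes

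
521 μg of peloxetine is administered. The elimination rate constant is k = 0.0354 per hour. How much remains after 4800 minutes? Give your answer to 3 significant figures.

30.7 μg

t½ = ln 2 / k = 0.69315 / 0.0354 ≈ 19.58 hours.
Convert the elapsed time: 4800 minutes = 80 hours.
Number of half-lives: n = 80/19.58 ≈ 4.0857.
Remaining = 521 × (1/2)^4.0857 = 521 × 0.058895 ≈ 30.684 μg.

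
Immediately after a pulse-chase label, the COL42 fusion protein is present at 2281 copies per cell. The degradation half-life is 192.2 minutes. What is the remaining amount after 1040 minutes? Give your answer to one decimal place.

53.6 copies per cell

Number of half-lives: n = 1040/192.2 ≈ 5.411.
Remaining = 2281 × (1/2)^5.411 = 2281 × 0.023503 ≈ 53.61 copies per cell.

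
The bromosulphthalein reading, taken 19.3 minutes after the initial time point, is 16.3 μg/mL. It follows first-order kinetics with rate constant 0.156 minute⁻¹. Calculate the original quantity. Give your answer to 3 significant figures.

t½ = ln 2 / k = 0.69315 / 0.156 ≈ 4.4433 minutes.
Number of half-lives elapsed: n = 19.3/4.4433 ≈ 4.3437.
A₀ = A × 2^n = 16.3 × 2^4.3437 = 16.3 × 20.304 ≈ 330.95 μg/mL.

331 μg/mL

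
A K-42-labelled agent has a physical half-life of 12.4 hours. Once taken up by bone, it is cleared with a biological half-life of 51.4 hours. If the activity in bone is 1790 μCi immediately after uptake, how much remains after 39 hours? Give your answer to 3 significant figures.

1/t_eff = 1/t_phys + 1/t_biol = 1/12.4 + 1/51.4 = 0.1001 per hour.
t_eff = 12.4 × 51.4 / (12.4 + 51.4) ≈ 9.99 hours.
Remaining = 1790 × (1/2)^(39/9.99) = 1790 × (1/2)^3.9039 ≈ 119.58 μCi.

120 μCi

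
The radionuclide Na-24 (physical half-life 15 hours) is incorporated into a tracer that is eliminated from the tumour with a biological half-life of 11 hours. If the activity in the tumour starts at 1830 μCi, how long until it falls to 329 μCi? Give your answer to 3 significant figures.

1/t_eff = 1/t_phys + 1/t_biol = 1/15 + 1/11 = 0.15758 per hour.
t_eff = 15 × 11 / (15 + 11) ≈ 6.3462 hours.
n = log₂(1830/329) ≈ 2.4757; t = 2.4757 × 6.3462 ≈ 15.711 hours.

15.7 hours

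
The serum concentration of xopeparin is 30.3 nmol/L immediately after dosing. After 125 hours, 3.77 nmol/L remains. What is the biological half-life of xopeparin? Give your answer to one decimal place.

A/A₀ = 3.77/30.3 ≈ 0.12442.
n = log₂(8.0371) ≈ 3.0067 half-lives elapsed in 125 hours.
t½ = 125/3.0067 ≈ 41.574 hours.

41.6 hours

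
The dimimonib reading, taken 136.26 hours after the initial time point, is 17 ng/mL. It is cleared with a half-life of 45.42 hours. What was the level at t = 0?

Number of half-lives elapsed: n = 136.26/45.42 ≈ 3.
A₀ = A × 2^n = 17 × 2^3 = 17 × 8 ≈ 136 ng/mL.

136 ng/mL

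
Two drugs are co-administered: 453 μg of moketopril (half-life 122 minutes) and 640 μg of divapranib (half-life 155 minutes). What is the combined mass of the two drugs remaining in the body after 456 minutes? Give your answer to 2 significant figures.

moketopril: 453 × (1/2)^(456/122) = 453 × (1/2)^3.7377 ≈ 33.958 μg.
divapranib: 640 × (1/2)^(456/155) = 640 × (1/2)^2.9419 ≈ 83.285 μg.
Total = 33.958 + 83.285 ≈ 117.24 μg.

120 μg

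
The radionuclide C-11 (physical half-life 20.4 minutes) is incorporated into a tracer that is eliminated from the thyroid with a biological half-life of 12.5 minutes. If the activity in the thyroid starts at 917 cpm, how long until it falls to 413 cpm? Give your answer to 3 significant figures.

8.92 minutes

1/t_eff = 1/t_phys + 1/t_biol = 1/20.4 + 1/12.5 = 0.12902 per minute.
t_eff = 20.4 × 12.5 / (20.4 + 12.5) ≈ 7.7508 minutes.
n = log₂(917/413) ≈ 1.1508; t = 1.1508 × 7.7508 ≈ 8.9194 minutes.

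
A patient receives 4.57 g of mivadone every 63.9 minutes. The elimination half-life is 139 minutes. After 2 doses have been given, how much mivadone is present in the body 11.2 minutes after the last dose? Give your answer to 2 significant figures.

7.5 g

The 2 doses were given 75.1, 11.2 minutes ago.
Total = 4.57·(1/2)^(75.1/139) + 4.57·(1/2)^(11.2/139)
      = 3.1425 + 4.3218 ≈ 7.4642 g.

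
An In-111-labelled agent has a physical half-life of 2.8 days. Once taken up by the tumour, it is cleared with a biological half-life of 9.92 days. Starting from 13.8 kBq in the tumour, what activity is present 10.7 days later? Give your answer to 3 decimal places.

1/t_eff = 1/t_phys + 1/t_biol = 1/2.8 + 1/9.92 = 0.45795 per day.
t_eff = 2.8 × 9.92 / (2.8 + 9.92) ≈ 2.1836 days.
Remaining = 13.8 × (1/2)^(10.7/2.1836) = 13.8 × (1/2)^4.9001 ≈ 0.46218 kBq.

0.462 kBq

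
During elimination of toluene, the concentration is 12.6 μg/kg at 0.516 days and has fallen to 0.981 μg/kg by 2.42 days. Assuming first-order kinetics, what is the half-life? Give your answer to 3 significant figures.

0.517 days

Over Δt = 2.42 − 0.516 = 1.904 days, the level fell by a factor of 12.6/0.981 ≈ 12.844.
n = log₂(12.844) ≈ 3.683 half-lives, so t½ = 1.904/3.683 ≈ 0.51697 days.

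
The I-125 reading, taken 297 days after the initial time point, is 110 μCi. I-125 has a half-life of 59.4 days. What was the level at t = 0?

Number of half-lives elapsed: n = 297/59.4 ≈ 5.
A₀ = A × 2^n = 110 × 2^5 = 110 × 32 ≈ 3520 μCi.

3520 μCi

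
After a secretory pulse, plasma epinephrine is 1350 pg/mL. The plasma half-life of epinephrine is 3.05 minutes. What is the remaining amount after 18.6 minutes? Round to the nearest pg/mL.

20 pg/mL

Number of half-lives: n = 18.6/3.05 ≈ 6.0984.
Remaining = 1350 × (1/2)^6.0984 = 1350 × 0.014595 ≈ 19.704 pg/mL.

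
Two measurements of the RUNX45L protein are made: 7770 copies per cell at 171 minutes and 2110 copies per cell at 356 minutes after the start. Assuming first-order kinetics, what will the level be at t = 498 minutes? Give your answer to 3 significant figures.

776 copies per cell

Over Δt = 356 − 171 = 185 minutes, the level fell by a factor of 7770/2110 ≈ 3.6825.
n = log₂(3.6825) ≈ 1.8807 half-lives, so t½ = 185/1.8807 ≈ 98.369 minutes.
From t = 356 to t = 498: 2110 × (1/2)^((498−356)/98.369) ≈ 775.77 copies per cell.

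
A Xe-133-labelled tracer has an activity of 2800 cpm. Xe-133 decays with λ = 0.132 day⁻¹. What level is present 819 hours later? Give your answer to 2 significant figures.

31 cpm

t½ = ln 2 / λ = 0.69315 / 0.132 ≈ 5.2511 days.
Convert the elapsed time: 819 hours = 34.125 days.
Number of half-lives: n = 34.125/5.2511 ≈ 6.4986.
Remaining = 2800 × (1/2)^6.4986 = 2800 × 0.011059 ≈ 30.966 cpm.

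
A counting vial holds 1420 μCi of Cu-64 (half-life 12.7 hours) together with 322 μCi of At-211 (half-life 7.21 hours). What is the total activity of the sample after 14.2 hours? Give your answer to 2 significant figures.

740 μCi

Cu-64: 1420 × (1/2)^(14.2/12.7) = 1420 × (1/2)^1.1181 ≈ 654.19 μCi.
At-211: 322 × (1/2)^(14.2/7.21) = 322 × (1/2)^1.9695 ≈ 82.221 μCi.
Total = 654.19 + 82.221 ≈ 736.41 μCi.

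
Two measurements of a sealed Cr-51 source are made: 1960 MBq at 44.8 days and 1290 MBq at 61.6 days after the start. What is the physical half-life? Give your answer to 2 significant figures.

28 days

Over Δt = 61.6 − 44.8 = 16.8 days, the level fell by a factor of 1960/1290 ≈ 1.5194.
n = log₂(1.5194) ≈ 0.60348 half-lives, so t½ = 16.8/0.60348 ≈ 27.838 days.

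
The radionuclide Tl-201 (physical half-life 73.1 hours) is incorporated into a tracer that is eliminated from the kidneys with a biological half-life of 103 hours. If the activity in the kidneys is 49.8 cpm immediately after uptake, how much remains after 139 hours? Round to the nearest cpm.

1/t_eff = 1/t_phys + 1/t_biol = 1/73.1 + 1/103 = 0.023389 per hour.
t_eff = 73.1 × 103 / (73.1 + 103) ≈ 42.756 hours.
Remaining = 49.8 × (1/2)^(139/42.756) = 49.8 × (1/2)^3.251 ≈ 5.2309 cpm.

5 cpm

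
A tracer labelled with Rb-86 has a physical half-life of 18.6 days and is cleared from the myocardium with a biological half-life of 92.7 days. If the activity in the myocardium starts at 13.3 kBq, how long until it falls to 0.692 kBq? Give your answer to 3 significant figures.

66.1 days

1/t_eff = 1/t_phys + 1/t_biol = 1/18.6 + 1/92.7 = 0.064551 per day.
t_eff = 18.6 × 92.7 / (18.6 + 92.7) ≈ 15.492 days.
n = log₂(13.3/0.692) ≈ 4.2645; t = 4.2645 × 15.492 ≈ 66.064 days.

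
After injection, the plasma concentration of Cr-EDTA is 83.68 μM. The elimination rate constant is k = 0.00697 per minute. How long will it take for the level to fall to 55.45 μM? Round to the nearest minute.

59 minutes

t½ = ln 2 / k = 0.69315 / 0.00697 ≈ 99.447 minutes.
Fraction remaining = 55.45/83.68 ≈ 0.66264.
n = log₂(83.68/55.45) = ln(1.5091)/ln 2 ≈ 0.5937 half-lives.
t = n × t½ = 0.5937 × 99.447 ≈ 59.041 minutes.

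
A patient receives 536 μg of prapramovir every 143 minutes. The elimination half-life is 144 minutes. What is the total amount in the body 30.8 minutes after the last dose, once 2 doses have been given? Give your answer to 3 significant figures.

694 μg

The 2 doses were given 173.8, 30.8 minutes ago.
Total = 536·(1/2)^(173.8/144) + 536·(1/2)^(30.8/144)
      = 232.19 + 462.14 ≈ 694.33 μg.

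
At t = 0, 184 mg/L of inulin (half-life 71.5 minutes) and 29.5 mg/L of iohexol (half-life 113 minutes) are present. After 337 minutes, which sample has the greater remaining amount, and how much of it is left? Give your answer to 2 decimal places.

inulin: 184 × (1/2)^4.7133 ≈ 7.0142 mg/L.
iohexol: 29.5 × (1/2)^2.9823 ≈ 3.733 mg/L.
Inulin has more remaining, at ≈ 7.0142 mg/L.

inulin, 7.01 mg/L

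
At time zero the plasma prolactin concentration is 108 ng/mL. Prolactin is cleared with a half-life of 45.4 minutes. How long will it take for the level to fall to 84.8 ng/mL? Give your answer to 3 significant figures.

Fraction remaining = 84.8/108 ≈ 0.78519.
n = log₂(108/84.8) = ln(1.2736)/ln 2 ≈ 0.3489 half-lives.
t = n × t½ = 0.3489 × 45.4 ≈ 15.84 minutes.

15.8 minutes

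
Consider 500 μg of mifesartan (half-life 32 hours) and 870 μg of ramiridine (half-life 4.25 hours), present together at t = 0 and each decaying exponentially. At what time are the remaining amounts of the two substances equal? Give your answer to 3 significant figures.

3.92 hours

Set 500·(1/2)^(t/32) = 870·(1/2)^(t/4.25).
Taking log₂: log₂(500/870) = t·(1/32 − 1/4.25).
log₂(0.57471) = -0.79909; 1/32 − 1/4.25 = -0.20404.
t = -0.79909 / -0.20404 ≈ 3.9162 hours.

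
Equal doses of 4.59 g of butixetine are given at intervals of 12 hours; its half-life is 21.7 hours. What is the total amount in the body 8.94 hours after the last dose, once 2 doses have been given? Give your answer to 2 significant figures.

5.8 g

The 2 doses were given 20.94, 8.94 hours ago.
Total = 4.59·(1/2)^(20.94/21.7) + 4.59·(1/2)^(8.94/21.7)
      = 2.3514 + 3.4498 ≈ 5.8012 g.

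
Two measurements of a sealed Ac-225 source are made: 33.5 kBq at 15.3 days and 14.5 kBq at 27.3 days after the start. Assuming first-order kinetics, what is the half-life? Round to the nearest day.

Over Δt = 27.3 − 15.3 = 12 days, the level fell by a factor of 33.5/14.5 ≈ 2.3103.
n = log₂(2.3103) ≈ 1.2081 half-lives, so t½ = 12/1.2081 ≈ 9.9329 days.

10 days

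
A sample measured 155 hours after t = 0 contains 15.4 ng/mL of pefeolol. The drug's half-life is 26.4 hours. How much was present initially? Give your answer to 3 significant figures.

Number of half-lives elapsed: n = 155/26.4 ≈ 5.8712.
A₀ = A × 2^n = 15.4 × 2^5.8712 = 15.4 × 58.534 ≈ 901.43 ng/mL.

901 ng/mL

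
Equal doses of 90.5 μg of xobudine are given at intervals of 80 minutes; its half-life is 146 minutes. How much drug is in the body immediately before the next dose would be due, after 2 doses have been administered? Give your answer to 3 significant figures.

104 μg

The 2 doses were given 160, 80 minutes ago.
Total = 90.5·(1/2)^(160/146) + 90.5·(1/2)^(80/146)
      = 42.34 + 61.901 ≈ 104.24 μg.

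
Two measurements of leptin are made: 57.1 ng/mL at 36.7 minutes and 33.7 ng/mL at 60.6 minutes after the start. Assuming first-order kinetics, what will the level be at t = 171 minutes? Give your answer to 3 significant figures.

Over Δt = 60.6 − 36.7 = 23.9 minutes, the level fell by a factor of 57.1/33.7 ≈ 1.6944.
n = log₂(1.6944) ≈ 0.76074 half-lives, so t½ = 23.9/0.76074 ≈ 31.417 minutes.
From t = 60.6 to t = 171: 33.7 × (1/2)^((171−60.6)/31.417) ≈ 2.9498 ng/mL.

2.95 ng/mL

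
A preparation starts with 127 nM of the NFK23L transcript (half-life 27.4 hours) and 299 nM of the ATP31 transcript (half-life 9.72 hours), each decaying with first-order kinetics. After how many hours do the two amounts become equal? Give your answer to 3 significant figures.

Set 127·(1/2)^(t/27.4) = 299·(1/2)^(t/9.72).
Taking log₂: log₂(127/299) = t·(1/27.4 − 1/9.72).
log₂(0.42475) = -1.2353; 1/27.4 − 1/9.72 = -0.066384.
t = -1.2353 / -0.066384 ≈ 18.609 hours.

18.6 hours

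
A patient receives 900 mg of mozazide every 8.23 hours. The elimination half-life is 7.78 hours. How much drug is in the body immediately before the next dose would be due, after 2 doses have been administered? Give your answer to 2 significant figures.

640 mg

The 2 doses were given 16.46, 8.23 hours ago.
Total = 900·(1/2)^(16.46/7.78) + 900·(1/2)^(8.23/7.78)
      = 207.66 + 432.32 ≈ 639.98 mg.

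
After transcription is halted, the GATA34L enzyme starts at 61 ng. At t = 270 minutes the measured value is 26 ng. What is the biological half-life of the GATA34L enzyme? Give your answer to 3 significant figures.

A/A₀ = 26/61 ≈ 0.42623.
n = log₂(2.3462) ≈ 1.2303 half-lives elapsed in 270 minutes.
t½ = 270/1.2303 ≈ 219.46 minutes.

219 minutes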